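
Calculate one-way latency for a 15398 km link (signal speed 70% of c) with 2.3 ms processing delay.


Speed = 0.7 * 3e5 km/s = 210000 km/s
Propagation delay = 15398 / 210000 = 0.0733 s = 73.3238 ms
Processing delay = 2.3 ms
Total one-way latency = 75.6238 ms


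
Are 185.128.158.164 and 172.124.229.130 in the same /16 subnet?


Mask: 255.255.0.0
185.128.158.164 AND mask = 185.128.0.0
172.124.229.130 AND mask = 172.124.0.0
No, different subnets (185.128.0.0 vs 172.124.0.0)


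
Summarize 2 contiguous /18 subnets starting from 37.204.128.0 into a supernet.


Original prefix: /18
Number of subnets: 2 = 2^1
New prefix = 18 - 1 = 17
Supernet: 37.204.128.0/17


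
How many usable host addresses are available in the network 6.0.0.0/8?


Host bits = 32 - 8 = 24
Total addresses = 2^24 = 16777216
Usable = total - 2 (network and broadcast)
Usable hosts: 16777214


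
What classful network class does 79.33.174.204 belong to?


First octet: 79
Binary: 01001111
0xxxxxxx -> Class A (1-126)
Class A, default mask 255.0.0.0 (/8)


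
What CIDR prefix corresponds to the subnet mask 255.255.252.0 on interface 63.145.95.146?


Binary: 11111111.11111111.11111100.00000000
Count leading 1s
Prefix: /22


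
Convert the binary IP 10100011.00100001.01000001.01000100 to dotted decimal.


10100011 = 163
00100001 = 33
01000001 = 65
01000100 = 68
IP: 163.33.65.68


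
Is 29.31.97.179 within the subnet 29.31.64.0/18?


Subnet network: 29.31.64.0
Test IP AND mask: 29.31.64.0
Yes, 29.31.97.179 is in 29.31.64.0/18


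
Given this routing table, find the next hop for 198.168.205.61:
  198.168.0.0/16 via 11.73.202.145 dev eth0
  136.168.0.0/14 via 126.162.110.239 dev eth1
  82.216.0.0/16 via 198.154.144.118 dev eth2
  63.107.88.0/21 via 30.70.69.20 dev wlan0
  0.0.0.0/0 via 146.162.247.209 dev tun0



Longest prefix match for 198.168.205.61:
  /16 198.168.0.0: MATCH
  /14 136.168.0.0: no
  /16 82.216.0.0: no
  /21 63.107.88.0: no
  /0 0.0.0.0: MATCH
Selected: next-hop 11.73.202.145 via eth0 (matched /16)


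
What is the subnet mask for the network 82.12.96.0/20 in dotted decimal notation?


/20 means 20 network bits, 12 host bits
Binary: 11111111111111111111000000000000
Mask: 255.255.240.0


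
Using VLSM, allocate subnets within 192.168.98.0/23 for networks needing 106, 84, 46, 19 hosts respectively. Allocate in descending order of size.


106 hosts -> /25 (126 usable): 192.168.98.0/25
84 hosts -> /25 (126 usable): 192.168.98.128/25
46 hosts -> /26 (62 usable): 192.168.99.0/26
19 hosts -> /27 (30 usable): 192.168.99.64/27
Allocation: 192.168.98.0/25 (106 hosts, 126 usable); 192.168.98.128/25 (84 hosts, 126 usable); 192.168.99.0/26 (46 hosts, 62 usable); 192.168.99.64/27 (19 hosts, 30 usable)


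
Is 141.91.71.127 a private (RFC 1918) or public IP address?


RFC 1918 private ranges:
  10.0.0.0/8 (10.0.0.0 - 10.255.255.255)
  172.16.0.0/12 (172.16.0.0 - 172.31.255.255)
  192.168.0.0/16 (192.168.0.0 - 192.168.255.255)
Public (not in any RFC 1918 range)


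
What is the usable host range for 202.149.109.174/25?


Network: 202.149.109.128
Broadcast: 202.149.109.255
First usable = network + 1
Last usable = broadcast - 1
Range: 202.149.109.129 to 202.149.109.254


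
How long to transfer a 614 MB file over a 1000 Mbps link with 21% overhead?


Effective throughput = 1000 * (1 - 21/100) = 790 Mbps
File size in Mb = 614 * 8 = 4912 Mb
Time = 4912 / 790
Time = 6.2177 seconds


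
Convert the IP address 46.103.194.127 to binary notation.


46 = 00101110
103 = 01100111
194 = 11000010
127 = 01111111
Binary: 00101110.01100111.11000010.01111111


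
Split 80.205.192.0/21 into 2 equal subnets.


New prefix = 21 + 1 = 22
Each subnet has 1024 addresses
  80.205.192.0/22
  80.205.196.0/22
Subnets: 80.205.192.0/22, 80.205.196.0/22


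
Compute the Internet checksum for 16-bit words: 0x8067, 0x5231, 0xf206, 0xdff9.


Sum all words (with carry folding):
+ 0x8067 = 0x8067
+ 0x5231 = 0xd298
+ 0xf206 = 0xc49f
+ 0xdff9 = 0xa499
One's complement: ~0xa499
Checksum = 0x5b66


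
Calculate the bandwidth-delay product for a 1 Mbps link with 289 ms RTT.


BDP = bandwidth * RTT
= 1 Mbps * 289 ms
= 1 * 1e6 * 289 / 1000 bits
= 289000 bits
= 36125 bytes
= 35.2783 KB
BDP = 289000 bits (36125 bytes)


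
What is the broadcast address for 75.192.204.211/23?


Network: 75.192.204.0/23
Host bits = 9
Set all host bits to 1:
Broadcast: 75.192.205.255


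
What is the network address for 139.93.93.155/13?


IP:   10001011.01011101.01011101.10011011
Mask: 11111111.11111000.00000000.00000000
AND operation:
Net:  10001011.01011000.00000000.00000000
Network: 139.88.0.0/13


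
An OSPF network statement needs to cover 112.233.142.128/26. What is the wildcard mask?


Subnet mask: 255.255.255.192
Wildcard = 255.255.255.255 - subnet mask
255 - 255 = 0
255 - 255 = 0
255 - 255 = 0
255 - 192 = 63
Wildcard: 0.0.0.63


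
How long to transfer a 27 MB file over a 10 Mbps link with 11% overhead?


Effective throughput = 10 * (1 - 11/100) = 8.9 Mbps
File size in Mb = 27 * 8 = 216 Mb
Time = 216 / 8.9
Time = 24.2697 seconds


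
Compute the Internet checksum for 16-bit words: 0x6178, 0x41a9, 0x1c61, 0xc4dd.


Sum all words (with carry folding):
+ 0x6178 = 0x6178
+ 0x41a9 = 0xa321
+ 0x1c61 = 0xbf82
+ 0xc4dd = 0x8460
One's complement: ~0x8460
Checksum = 0x7b9f


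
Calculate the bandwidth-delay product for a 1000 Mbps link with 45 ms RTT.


BDP = bandwidth * RTT
= 1000 Mbps * 45 ms
= 1000 * 1e6 * 45 / 1000 bits
= 45000000 bits
= 5625000 bytes
= 5493.1641 KB
BDP = 45000000 bits (5625000 bytes)


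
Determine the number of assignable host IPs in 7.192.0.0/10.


Host bits = 32 - 10 = 22
Total addresses = 2^22 = 4194304
Usable = total - 2 (network and broadcast)
Usable hosts: 4194302


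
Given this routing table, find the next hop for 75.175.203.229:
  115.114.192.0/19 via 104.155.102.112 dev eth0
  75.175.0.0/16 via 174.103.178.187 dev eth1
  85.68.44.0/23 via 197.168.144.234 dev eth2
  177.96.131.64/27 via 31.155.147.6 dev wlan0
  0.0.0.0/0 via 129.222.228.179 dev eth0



Longest prefix match for 75.175.203.229:
  /19 115.114.192.0: no
  /16 75.175.0.0: MATCH
  /23 85.68.44.0: no
  /27 177.96.131.64: no
  /0 0.0.0.0: MATCH
Selected: next-hop 174.103.178.187 via eth1 (matched /16)


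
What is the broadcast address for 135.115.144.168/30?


Network: 135.115.144.168/30
Host bits = 2
Set all host bits to 1:
Broadcast: 135.115.144.171


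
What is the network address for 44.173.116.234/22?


IP:   00101100.10101101.01110100.11101010
Mask: 11111111.11111111.11111100.00000000
AND operation:
Net:  00101100.10101101.01110100.00000000
Network: 44.173.116.0/22


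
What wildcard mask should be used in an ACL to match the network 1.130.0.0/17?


Subnet mask: 255.255.128.0
Wildcard = 255.255.255.255 - subnet mask
255 - 255 = 0
255 - 255 = 0
255 - 128 = 127
255 - 0 = 255
Wildcard: 0.0.127.255


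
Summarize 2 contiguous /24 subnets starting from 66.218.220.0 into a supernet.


Original prefix: /24
Number of subnets: 2 = 2^1
New prefix = 24 - 1 = 23
Supernet: 66.218.220.0/23


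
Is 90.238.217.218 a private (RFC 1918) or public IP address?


RFC 1918 private ranges:
  10.0.0.0/8 (10.0.0.0 - 10.255.255.255)
  172.16.0.0/12 (172.16.0.0 - 172.31.255.255)
  192.168.0.0/16 (192.168.0.0 - 192.168.255.255)
Public (not in any RFC 1918 range)


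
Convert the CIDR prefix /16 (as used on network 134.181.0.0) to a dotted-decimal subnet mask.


/16 means 16 network bits, 16 host bits
Binary: 11111111111111110000000000000000
Mask: 255.255.0.0


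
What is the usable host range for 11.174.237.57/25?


Network: 11.174.237.0
Broadcast: 11.174.237.127
First usable = network + 1
Last usable = broadcast - 1
Range: 11.174.237.1 to 11.174.237.126


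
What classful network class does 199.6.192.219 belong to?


First octet: 199
Binary: 11000111
110xxxxx -> Class C (192-223)
Class C, default mask 255.255.255.0 (/24)


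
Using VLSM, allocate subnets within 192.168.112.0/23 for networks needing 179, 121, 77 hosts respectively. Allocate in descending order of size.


179 hosts -> /24 (254 usable): 192.168.112.0/24
121 hosts -> /25 (126 usable): 192.168.113.0/25
77 hosts -> /25 (126 usable): 192.168.113.128/25
Allocation: 192.168.112.0/24 (179 hosts, 254 usable); 192.168.113.0/25 (121 hosts, 126 usable); 192.168.113.128/25 (77 hosts, 126 usable)


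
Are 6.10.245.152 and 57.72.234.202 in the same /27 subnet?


Mask: 255.255.255.224
6.10.245.152 AND mask = 6.10.245.128
57.72.234.202 AND mask = 57.72.234.192
No, different subnets (6.10.245.128 vs 57.72.234.192)


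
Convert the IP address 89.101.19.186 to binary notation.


89 = 01011001
101 = 01100101
19 = 00010011
186 = 10111010
Binary: 01011001.01100101.00010011.10111010


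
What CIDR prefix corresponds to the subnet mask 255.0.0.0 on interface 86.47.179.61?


Binary: 11111111.00000000.00000000.00000000
Count leading 1s
Prefix: /8


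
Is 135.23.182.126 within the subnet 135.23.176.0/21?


Subnet network: 135.23.176.0
Test IP AND mask: 135.23.176.0
Yes, 135.23.182.126 is in 135.23.176.0/21


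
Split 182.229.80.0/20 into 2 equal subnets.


New prefix = 20 + 1 = 21
Each subnet has 2048 addresses
  182.229.80.0/21
  182.229.88.0/21
Subnets: 182.229.80.0/21, 182.229.88.0/21


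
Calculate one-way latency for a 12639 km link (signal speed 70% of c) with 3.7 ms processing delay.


Speed = 0.7 * 3e5 km/s = 210000 km/s
Propagation delay = 12639 / 210000 = 0.0602 s = 60.1857 ms
Processing delay = 3.7 ms
Total one-way latency = 63.8857 ms


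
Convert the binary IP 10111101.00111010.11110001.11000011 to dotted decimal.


10111101 = 189
00111010 = 58
11110001 = 241
11000011 = 195
IP: 189.58.241.195


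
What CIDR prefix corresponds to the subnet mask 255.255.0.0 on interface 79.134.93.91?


Binary: 11111111.11111111.00000000.00000000
Count leading 1s
Prefix: /16


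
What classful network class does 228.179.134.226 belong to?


First octet: 228
Binary: 11100100
1110xxxx -> Class D (224-239)
Class D (multicast), default mask N/A


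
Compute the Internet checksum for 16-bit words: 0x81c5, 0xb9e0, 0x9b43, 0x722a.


Sum all words (with carry folding):
+ 0x81c5 = 0x81c5
+ 0xb9e0 = 0x3ba6
+ 0x9b43 = 0xd6e9
+ 0x722a = 0x4914
One's complement: ~0x4914
Checksum = 0xb6eb


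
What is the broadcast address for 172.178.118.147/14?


Network: 172.176.0.0/14
Host bits = 18
Set all host bits to 1:
Broadcast: 172.179.255.255


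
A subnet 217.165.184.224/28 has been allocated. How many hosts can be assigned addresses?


Host bits = 32 - 28 = 4
Total addresses = 2^4 = 16
Usable = total - 2 (network and broadcast)
Usable hosts: 14


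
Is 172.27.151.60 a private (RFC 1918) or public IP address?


RFC 1918 private ranges:
  10.0.0.0/8 (10.0.0.0 - 10.255.255.255)
  172.16.0.0/12 (172.16.0.0 - 172.31.255.255)
  192.168.0.0/16 (192.168.0.0 - 192.168.255.255)
Private (in 172.16.0.0/12)


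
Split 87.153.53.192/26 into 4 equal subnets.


New prefix = 26 + 2 = 28
Each subnet has 16 addresses
  87.153.53.192/28
  87.153.53.208/28
  87.153.53.224/28
  87.153.53.240/28
Subnets: 87.153.53.192/28, 87.153.53.208/28, 87.153.53.224/28, 87.153.53.240/28


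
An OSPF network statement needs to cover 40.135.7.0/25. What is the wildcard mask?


Subnet mask: 255.255.255.128
Wildcard = 255.255.255.255 - subnet mask
255 - 255 = 0
255 - 255 = 0
255 - 255 = 0
255 - 128 = 127
Wildcard: 0.0.0.127


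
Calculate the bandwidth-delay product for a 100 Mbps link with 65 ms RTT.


BDP = bandwidth * RTT
= 100 Mbps * 65 ms
= 100 * 1e6 * 65 / 1000 bits
= 6500000 bits
= 812500 bytes
= 793.457 KB
BDP = 6500000 bits (812500 bytes)


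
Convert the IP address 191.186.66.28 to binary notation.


191 = 10111111
186 = 10111010
66 = 01000010
28 = 00011100
Binary: 10111111.10111010.01000010.00011100


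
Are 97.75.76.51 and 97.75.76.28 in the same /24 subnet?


Mask: 255.255.255.0
97.75.76.51 AND mask = 97.75.76.0
97.75.76.28 AND mask = 97.75.76.0
Yes, same subnet (97.75.76.0)


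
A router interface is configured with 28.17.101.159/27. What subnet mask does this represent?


/27 means 27 network bits, 5 host bits
Binary: 11111111111111111111111111100000
Mask: 255.255.255.224


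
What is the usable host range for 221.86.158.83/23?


Network: 221.86.158.0
Broadcast: 221.86.159.255
First usable = network + 1
Last usable = broadcast - 1
Range: 221.86.158.1 to 221.86.159.254


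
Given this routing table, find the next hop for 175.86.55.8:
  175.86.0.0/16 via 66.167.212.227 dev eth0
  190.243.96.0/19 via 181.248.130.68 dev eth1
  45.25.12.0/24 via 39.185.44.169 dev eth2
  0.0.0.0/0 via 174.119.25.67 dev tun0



Longest prefix match for 175.86.55.8:
  /16 175.86.0.0: MATCH
  /19 190.243.96.0: no
  /24 45.25.12.0: no
  /0 0.0.0.0: MATCH
Selected: next-hop 66.167.212.227 via eth0 (matched /16)


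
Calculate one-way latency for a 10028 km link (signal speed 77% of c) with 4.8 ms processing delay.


Speed = 0.77 * 3e5 km/s = 231000 km/s
Propagation delay = 10028 / 231000 = 0.0434 s = 43.4113 ms
Processing delay = 4.8 ms
Total one-way latency = 48.2113 ms


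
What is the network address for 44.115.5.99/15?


IP:   00101100.01110011.00000101.01100011
Mask: 11111111.11111110.00000000.00000000
AND operation:
Net:  00101100.01110010.00000000.00000000
Network: 44.114.0.0/15


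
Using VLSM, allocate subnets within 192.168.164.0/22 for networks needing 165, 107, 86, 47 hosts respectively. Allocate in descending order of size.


165 hosts -> /24 (254 usable): 192.168.164.0/24
107 hosts -> /25 (126 usable): 192.168.165.0/25
86 hosts -> /25 (126 usable): 192.168.165.128/25
47 hosts -> /26 (62 usable): 192.168.166.0/26
Allocation: 192.168.164.0/24 (165 hosts, 254 usable); 192.168.165.0/25 (107 hosts, 126 usable); 192.168.165.128/25 (86 hosts, 126 usable); 192.168.166.0/26 (47 hosts, 62 usable)


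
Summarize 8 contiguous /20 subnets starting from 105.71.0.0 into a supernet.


Original prefix: /20
Number of subnets: 8 = 2^3
New prefix = 20 - 3 = 17
Supernet: 105.71.0.0/17


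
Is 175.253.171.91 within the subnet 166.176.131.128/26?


Subnet network: 166.176.131.128
Test IP AND mask: 175.253.171.64
No, 175.253.171.91 is not in 166.176.131.128/26


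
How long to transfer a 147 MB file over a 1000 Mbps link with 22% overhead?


Effective throughput = 1000 * (1 - 22/100) = 780 Mbps
File size in Mb = 147 * 8 = 1176 Mb
Time = 1176 / 780
Time = 1.5077 seconds


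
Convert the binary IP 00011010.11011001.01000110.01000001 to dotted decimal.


00011010 = 26
11011001 = 217
01000110 = 70
01000001 = 65
IP: 26.217.70.65


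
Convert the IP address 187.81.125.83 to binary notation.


187 = 10111011
81 = 01010001
125 = 01111101
83 = 01010011
Binary: 10111011.01010001.01111101.01010011


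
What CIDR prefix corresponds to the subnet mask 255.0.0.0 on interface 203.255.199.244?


Binary: 11111111.00000000.00000000.00000000
Count leading 1s
Prefix: /8


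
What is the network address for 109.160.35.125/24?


IP:   01101101.10100000.00100011.01111101
Mask: 11111111.11111111.11111111.00000000
AND operation:
Net:  01101101.10100000.00100011.00000000
Network: 109.160.35.0/24


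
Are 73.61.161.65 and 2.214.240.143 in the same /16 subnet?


Mask: 255.255.0.0
73.61.161.65 AND mask = 73.61.0.0
2.214.240.143 AND mask = 2.214.0.0
No, different subnets (73.61.0.0 vs 2.214.0.0)


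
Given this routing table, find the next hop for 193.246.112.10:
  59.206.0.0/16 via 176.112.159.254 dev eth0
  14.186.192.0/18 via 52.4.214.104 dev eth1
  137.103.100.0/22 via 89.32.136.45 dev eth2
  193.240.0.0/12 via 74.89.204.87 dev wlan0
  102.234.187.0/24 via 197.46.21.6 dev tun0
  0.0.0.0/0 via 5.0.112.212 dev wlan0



Longest prefix match for 193.246.112.10:
  /16 59.206.0.0: no
  /18 14.186.192.0: no
  /22 137.103.100.0: no
  /12 193.240.0.0: MATCH
  /24 102.234.187.0: no
  /0 0.0.0.0: MATCH
Selected: next-hop 74.89.204.87 via wlan0 (matched /12)


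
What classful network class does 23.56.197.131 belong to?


First octet: 23
Binary: 00010111
0xxxxxxx -> Class A (1-126)
Class A, default mask 255.0.0.0 (/8)


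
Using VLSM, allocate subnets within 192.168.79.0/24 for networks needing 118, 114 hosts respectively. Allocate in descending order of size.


118 hosts -> /25 (126 usable): 192.168.79.0/25
114 hosts -> /25 (126 usable): 192.168.79.128/25
Allocation: 192.168.79.0/25 (118 hosts, 126 usable); 192.168.79.128/25 (114 hosts, 126 usable)


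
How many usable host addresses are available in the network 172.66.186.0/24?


Host bits = 32 - 24 = 8
Total addresses = 2^8 = 256
Usable = total - 2 (network and broadcast)
Usable hosts: 254


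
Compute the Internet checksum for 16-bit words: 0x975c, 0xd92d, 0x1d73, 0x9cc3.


Sum all words (with carry folding):
+ 0x975c = 0x975c
+ 0xd92d = 0x708a
+ 0x1d73 = 0x8dfd
+ 0x9cc3 = 0x2ac1
One's complement: ~0x2ac1
Checksum = 0xd53e


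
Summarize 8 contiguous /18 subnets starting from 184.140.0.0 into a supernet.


Original prefix: /18
Number of subnets: 8 = 2^3
New prefix = 18 - 3 = 15
Supernet: 184.140.0.0/15


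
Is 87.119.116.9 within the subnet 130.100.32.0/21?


Subnet network: 130.100.32.0
Test IP AND mask: 87.119.112.0
No, 87.119.116.9 is not in 130.100.32.0/21


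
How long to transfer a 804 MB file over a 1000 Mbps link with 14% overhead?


Effective throughput = 1000 * (1 - 14/100) = 860 Mbps
File size in Mb = 804 * 8 = 6432 Mb
Time = 6432 / 860
Time = 7.4791 seconds


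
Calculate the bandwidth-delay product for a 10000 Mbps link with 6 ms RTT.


BDP = bandwidth * RTT
= 10000 Mbps * 6 ms
= 10000 * 1e6 * 6 / 1000 bits
= 60000000 bits
= 7500000 bytes
= 7324.2188 KB
BDP = 60000000 bits (7500000 bytes)


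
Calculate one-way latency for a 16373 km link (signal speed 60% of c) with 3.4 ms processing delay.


Speed = 0.6 * 3e5 km/s = 180000 km/s
Propagation delay = 16373 / 180000 = 0.091 s = 90.9611 ms
Processing delay = 3.4 ms
Total one-way latency = 94.3611 ms


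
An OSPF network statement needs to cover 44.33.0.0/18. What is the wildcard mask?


Subnet mask: 255.255.192.0
Wildcard = 255.255.255.255 - subnet mask
255 - 255 = 0
255 - 255 = 0
255 - 192 = 63
255 - 0 = 255
Wildcard: 0.0.63.255


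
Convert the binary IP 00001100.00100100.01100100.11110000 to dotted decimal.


00001100 = 12
00100100 = 36
01100100 = 100
11110000 = 240
IP: 12.36.100.240


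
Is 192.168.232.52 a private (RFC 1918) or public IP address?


RFC 1918 private ranges:
  10.0.0.0/8 (10.0.0.0 - 10.255.255.255)
  172.16.0.0/12 (172.16.0.0 - 172.31.255.255)
  192.168.0.0/16 (192.168.0.0 - 192.168.255.255)
Private (in 192.168.0.0/16)


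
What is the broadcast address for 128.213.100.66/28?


Network: 128.213.100.64/28
Host bits = 4
Set all host bits to 1:
Broadcast: 128.213.100.79


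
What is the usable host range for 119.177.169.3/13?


Network: 119.176.0.0
Broadcast: 119.183.255.255
First usable = network + 1
Last usable = broadcast - 1
Range: 119.176.0.1 to 119.183.255.254


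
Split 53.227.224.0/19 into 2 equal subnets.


New prefix = 19 + 1 = 20
Each subnet has 4096 addresses
  53.227.224.0/20
  53.227.240.0/20
Subnets: 53.227.224.0/20, 53.227.240.0/20


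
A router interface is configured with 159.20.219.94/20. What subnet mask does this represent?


/20 means 20 network bits, 12 host bits
Binary: 11111111111111111111000000000000
Mask: 255.255.240.0


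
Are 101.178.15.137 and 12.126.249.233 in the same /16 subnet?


Mask: 255.255.0.0
101.178.15.137 AND mask = 101.178.0.0
12.126.249.233 AND mask = 12.126.0.0
No, different subnets (101.178.0.0 vs 12.126.0.0)


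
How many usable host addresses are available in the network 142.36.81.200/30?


Host bits = 32 - 30 = 2
Total addresses = 2^2 = 4
Usable = total - 2 (network and broadcast)
Usable hosts: 2


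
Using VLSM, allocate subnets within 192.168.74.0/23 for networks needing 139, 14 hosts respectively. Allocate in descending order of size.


139 hosts -> /24 (254 usable): 192.168.74.0/24
14 hosts -> /28 (14 usable): 192.168.75.0/28
Allocation: 192.168.74.0/24 (139 hosts, 254 usable); 192.168.75.0/28 (14 hosts, 14 usable)


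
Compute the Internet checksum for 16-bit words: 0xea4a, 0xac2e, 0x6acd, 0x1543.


Sum all words (with carry folding):
+ 0xea4a = 0xea4a
+ 0xac2e = 0x9679
+ 0x6acd = 0x0147
+ 0x1543 = 0x168a
One's complement: ~0x168a
Checksum = 0xe975


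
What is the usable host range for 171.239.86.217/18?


Network: 171.239.64.0
Broadcast: 171.239.127.255
First usable = network + 1
Last usable = broadcast - 1
Range: 171.239.64.1 to 171.239.127.254


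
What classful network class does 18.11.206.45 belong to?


First octet: 18
Binary: 00010010
0xxxxxxx -> Class A (1-126)
Class A, default mask 255.0.0.0 (/8)


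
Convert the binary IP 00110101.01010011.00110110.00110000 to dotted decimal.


00110101 = 53
01010011 = 83
00110110 = 54
00110000 = 48
IP: 53.83.54.48


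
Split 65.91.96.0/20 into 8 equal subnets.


New prefix = 20 + 3 = 23
Each subnet has 512 addresses
  65.91.96.0/23
  65.91.98.0/23
  65.91.100.0/23
  65.91.102.0/23
  65.91.104.0/23
  65.91.106.0/23
  65.91.108.0/23
  65.91.110.0/23
Subnets: 65.91.96.0/23, 65.91.98.0/23, 65.91.100.0/23, 65.91.102.0/23, 65.91.104.0/23, 65.91.106.0/23, 65.91.108.0/23, 65.91.110.0/23


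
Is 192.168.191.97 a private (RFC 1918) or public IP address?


RFC 1918 private ranges:
  10.0.0.0/8 (10.0.0.0 - 10.255.255.255)
  172.16.0.0/12 (172.16.0.0 - 172.31.255.255)
  192.168.0.0/16 (192.168.0.0 - 192.168.255.255)
Private (in 192.168.0.0/16)


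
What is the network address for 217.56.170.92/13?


IP:   11011001.00111000.10101010.01011100
Mask: 11111111.11111000.00000000.00000000
AND operation:
Net:  11011001.00111000.00000000.00000000
Network: 217.56.0.0/13


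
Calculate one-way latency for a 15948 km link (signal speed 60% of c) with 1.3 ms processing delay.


Speed = 0.6 * 3e5 km/s = 180000 km/s
Propagation delay = 15948 / 180000 = 0.0886 s = 88.6 ms
Processing delay = 1.3 ms
Total one-way latency = 89.9 ms


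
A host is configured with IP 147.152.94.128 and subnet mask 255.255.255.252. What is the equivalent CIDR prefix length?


Binary: 11111111.11111111.11111111.11111100
Count leading 1s
Prefix: /30


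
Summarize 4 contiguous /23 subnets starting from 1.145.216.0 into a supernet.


Original prefix: /23
Number of subnets: 4 = 2^2
New prefix = 23 - 2 = 21
Supernet: 1.145.216.0/21


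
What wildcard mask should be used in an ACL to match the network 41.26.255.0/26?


Subnet mask: 255.255.255.192
Wildcard = 255.255.255.255 - subnet mask
255 - 255 = 0
255 - 255 = 0
255 - 255 = 0
255 - 192 = 63
Wildcard: 0.0.0.63


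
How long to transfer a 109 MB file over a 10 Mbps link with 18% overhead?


Effective throughput = 10 * (1 - 18/100) = 8.2 Mbps
File size in Mb = 109 * 8 = 872 Mb
Time = 872 / 8.2
Time = 106.3415 seconds


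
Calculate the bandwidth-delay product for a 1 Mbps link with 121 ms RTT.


BDP = bandwidth * RTT
= 1 Mbps * 121 ms
= 1 * 1e6 * 121 / 1000 bits
= 121000 bits
= 15125 bytes
= 14.7705 KB
BDP = 121000 bits (15125 bytes)


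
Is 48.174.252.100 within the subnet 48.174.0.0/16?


Subnet network: 48.174.0.0
Test IP AND mask: 48.174.0.0
Yes, 48.174.252.100 is in 48.174.0.0/16


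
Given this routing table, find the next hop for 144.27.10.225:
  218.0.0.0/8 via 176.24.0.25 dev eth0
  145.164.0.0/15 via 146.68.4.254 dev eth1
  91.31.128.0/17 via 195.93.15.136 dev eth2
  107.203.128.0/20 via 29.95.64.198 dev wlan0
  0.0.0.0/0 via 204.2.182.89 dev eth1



Longest prefix match for 144.27.10.225:
  /8 218.0.0.0: no
  /15 145.164.0.0: no
  /17 91.31.128.0: no
  /20 107.203.128.0: no
  /0 0.0.0.0: MATCH
Selected: next-hop 204.2.182.89 via eth1 (matched /0)


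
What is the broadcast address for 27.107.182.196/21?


Network: 27.107.176.0/21
Host bits = 11
Set all host bits to 1:
Broadcast: 27.107.183.255


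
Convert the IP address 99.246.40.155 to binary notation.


99 = 01100011
246 = 11110110
40 = 00101000
155 = 10011011
Binary: 01100011.11110110.00101000.10011011


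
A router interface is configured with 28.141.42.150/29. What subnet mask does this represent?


/29 means 29 network bits, 3 host bits
Binary: 11111111111111111111111111111000
Mask: 255.255.255.248


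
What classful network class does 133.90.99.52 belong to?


First octet: 133
Binary: 10000101
10xxxxxx -> Class B (128-191)
Class B, default mask 255.255.0.0 (/16)


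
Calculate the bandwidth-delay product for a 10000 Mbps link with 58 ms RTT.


BDP = bandwidth * RTT
= 10000 Mbps * 58 ms
= 10000 * 1e6 * 58 / 1000 bits
= 580000000 bits
= 72500000 bytes
= 70800.7812 KB
BDP = 580000000 bits (72500000 bytes)


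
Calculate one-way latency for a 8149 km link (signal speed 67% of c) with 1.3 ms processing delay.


Speed = 0.67 * 3e5 km/s = 201000 km/s
Propagation delay = 8149 / 201000 = 0.0405 s = 40.5423 ms
Processing delay = 1.3 ms
Total one-way latency = 41.8423 ms


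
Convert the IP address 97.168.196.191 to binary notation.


97 = 01100001
168 = 10101000
196 = 11000100
191 = 10111111
Binary: 01100001.10101000.11000100.10111111


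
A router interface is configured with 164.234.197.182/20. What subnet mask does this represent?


/20 means 20 network bits, 12 host bits
Binary: 11111111111111111111000000000000
Mask: 255.255.240.0


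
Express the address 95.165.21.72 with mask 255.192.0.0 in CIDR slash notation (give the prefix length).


Binary: 11111111.11000000.00000000.00000000
Count leading 1s
Prefix: /10


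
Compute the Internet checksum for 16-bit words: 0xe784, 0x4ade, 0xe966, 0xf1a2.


Sum all words (with carry folding):
+ 0xe784 = 0xe784
+ 0x4ade = 0x3263
+ 0xe966 = 0x1bca
+ 0xf1a2 = 0x0d6d
One's complement: ~0x0d6d
Checksum = 0xf292


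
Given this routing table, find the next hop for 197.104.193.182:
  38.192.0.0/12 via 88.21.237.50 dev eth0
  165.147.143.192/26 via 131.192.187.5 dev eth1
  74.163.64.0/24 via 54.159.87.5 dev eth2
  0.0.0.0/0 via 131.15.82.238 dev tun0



Longest prefix match for 197.104.193.182:
  /12 38.192.0.0: no
  /26 165.147.143.192: no
  /24 74.163.64.0: no
  /0 0.0.0.0: MATCH
Selected: next-hop 131.15.82.238 via tun0 (matched /0)


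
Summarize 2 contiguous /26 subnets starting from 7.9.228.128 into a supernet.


Original prefix: /26
Number of subnets: 2 = 2^1
New prefix = 26 - 1 = 25
Supernet: 7.9.228.128/25


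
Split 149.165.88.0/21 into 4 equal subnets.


New prefix = 21 + 2 = 23
Each subnet has 512 addresses
  149.165.88.0/23
  149.165.90.0/23
  149.165.92.0/23
  149.165.94.0/23
Subnets: 149.165.88.0/23, 149.165.90.0/23, 149.165.92.0/23, 149.165.94.0/23


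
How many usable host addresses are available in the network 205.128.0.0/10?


Host bits = 32 - 10 = 22
Total addresses = 2^22 = 4194304
Usable = total - 2 (network and broadcast)
Usable hosts: 4194302


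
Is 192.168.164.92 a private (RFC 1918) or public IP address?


RFC 1918 private ranges:
  10.0.0.0/8 (10.0.0.0 - 10.255.255.255)
  172.16.0.0/12 (172.16.0.0 - 172.31.255.255)
  192.168.0.0/16 (192.168.0.0 - 192.168.255.255)
Private (in 192.168.0.0/16)


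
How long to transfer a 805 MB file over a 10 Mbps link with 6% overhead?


Effective throughput = 10 * (1 - 6/100) = 9.4 Mbps
File size in Mb = 805 * 8 = 6440 Mb
Time = 6440 / 9.4
Time = 685.1064 seconds


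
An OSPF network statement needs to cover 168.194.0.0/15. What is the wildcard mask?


Subnet mask: 255.254.0.0
Wildcard = 255.255.255.255 - subnet mask
255 - 255 = 0
255 - 254 = 1
255 - 0 = 255
255 - 0 = 255
Wildcard: 0.1.255.255


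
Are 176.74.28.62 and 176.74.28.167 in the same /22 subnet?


Mask: 255.255.252.0
176.74.28.62 AND mask = 176.74.28.0
176.74.28.167 AND mask = 176.74.28.0
Yes, same subnet (176.74.28.0)


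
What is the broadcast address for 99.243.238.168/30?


Network: 99.243.238.168/30
Host bits = 2
Set all host bits to 1:
Broadcast: 99.243.238.171


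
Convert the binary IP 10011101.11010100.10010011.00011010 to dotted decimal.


10011101 = 157
11010100 = 212
10010011 = 147
00011010 = 26
IP: 157.212.147.26


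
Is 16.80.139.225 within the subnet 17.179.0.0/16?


Subnet network: 17.179.0.0
Test IP AND mask: 16.80.0.0
No, 16.80.139.225 is not in 17.179.0.0/16


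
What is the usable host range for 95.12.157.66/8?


Network: 95.0.0.0
Broadcast: 95.255.255.255
First usable = network + 1
Last usable = broadcast - 1
Range: 95.0.0.1 to 95.255.255.254


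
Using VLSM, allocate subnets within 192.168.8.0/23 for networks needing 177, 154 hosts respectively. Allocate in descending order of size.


177 hosts -> /24 (254 usable): 192.168.8.0/24
154 hosts -> /24 (254 usable): 192.168.9.0/24
Allocation: 192.168.8.0/24 (177 hosts, 254 usable); 192.168.9.0/24 (154 hosts, 254 usable)


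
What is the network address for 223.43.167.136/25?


IP:   11011111.00101011.10100111.10001000
Mask: 11111111.11111111.11111111.10000000
AND operation:
Net:  11011111.00101011.10100111.10000000
Network: 223.43.167.128/25


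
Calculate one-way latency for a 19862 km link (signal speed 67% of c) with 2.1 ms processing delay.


Speed = 0.67 * 3e5 km/s = 201000 km/s
Propagation delay = 19862 / 201000 = 0.0988 s = 98.8159 ms
Processing delay = 2.1 ms
Total one-way latency = 100.9159 ms


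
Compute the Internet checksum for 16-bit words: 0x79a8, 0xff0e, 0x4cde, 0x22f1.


Sum all words (with carry folding):
+ 0x79a8 = 0x79a8
+ 0xff0e = 0x78b7
+ 0x4cde = 0xc595
+ 0x22f1 = 0xe886
One's complement: ~0xe886
Checksum = 0x1779


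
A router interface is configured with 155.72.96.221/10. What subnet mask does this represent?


/10 means 10 network bits, 22 host bits
Binary: 11111111110000000000000000000000
Mask: 255.192.0.0


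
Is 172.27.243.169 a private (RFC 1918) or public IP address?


RFC 1918 private ranges:
  10.0.0.0/8 (10.0.0.0 - 10.255.255.255)
  172.16.0.0/12 (172.16.0.0 - 172.31.255.255)
  192.168.0.0/16 (192.168.0.0 - 192.168.255.255)
Private (in 172.16.0.0/12)


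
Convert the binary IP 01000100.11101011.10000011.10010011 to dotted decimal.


01000100 = 68
11101011 = 235
10000011 = 131
10010011 = 147
IP: 68.235.131.147


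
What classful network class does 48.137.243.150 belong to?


First octet: 48
Binary: 00110000
0xxxxxxx -> Class A (1-126)
Class A, default mask 255.0.0.0 (/8)


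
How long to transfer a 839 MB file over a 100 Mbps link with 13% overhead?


Effective throughput = 100 * (1 - 13/100) = 87 Mbps
File size in Mb = 839 * 8 = 6712 Mb
Time = 6712 / 87
Time = 77.1494 seconds


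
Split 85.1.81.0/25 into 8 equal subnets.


New prefix = 25 + 3 = 28
Each subnet has 16 addresses
  85.1.81.0/28
  85.1.81.16/28
  85.1.81.32/28
  85.1.81.48/28
  85.1.81.64/28
  85.1.81.80/28
  85.1.81.96/28
  85.1.81.112/28
Subnets: 85.1.81.0/28, 85.1.81.16/28, 85.1.81.32/28, 85.1.81.48/28, 85.1.81.64/28, 85.1.81.80/28, 85.1.81.96/28, 85.1.81.112/28


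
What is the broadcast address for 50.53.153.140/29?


Network: 50.53.153.136/29
Host bits = 3
Set all host bits to 1:
Broadcast: 50.53.153.143


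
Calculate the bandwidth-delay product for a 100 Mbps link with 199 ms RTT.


BDP = bandwidth * RTT
= 100 Mbps * 199 ms
= 100 * 1e6 * 199 / 1000 bits
= 19900000 bits
= 2487500 bytes
= 2429.1992 KB
BDP = 19900000 bits (2487500 bytes)


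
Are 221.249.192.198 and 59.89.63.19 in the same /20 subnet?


Mask: 255.255.240.0
221.249.192.198 AND mask = 221.249.192.0
59.89.63.19 AND mask = 59.89.48.0
No, different subnets (221.249.192.0 vs 59.89.48.0)


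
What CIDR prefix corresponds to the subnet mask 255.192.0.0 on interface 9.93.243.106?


Binary: 11111111.11000000.00000000.00000000
Count leading 1s
Prefix: /10


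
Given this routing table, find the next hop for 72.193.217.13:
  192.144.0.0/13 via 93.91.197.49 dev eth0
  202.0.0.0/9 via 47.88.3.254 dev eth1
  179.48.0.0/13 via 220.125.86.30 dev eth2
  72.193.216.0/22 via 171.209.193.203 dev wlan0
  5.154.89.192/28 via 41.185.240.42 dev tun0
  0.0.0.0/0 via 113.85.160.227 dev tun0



Longest prefix match for 72.193.217.13:
  /13 192.144.0.0: no
  /9 202.0.0.0: no
  /13 179.48.0.0: no
  /22 72.193.216.0: MATCH
  /28 5.154.89.192: no
  /0 0.0.0.0: MATCH
Selected: next-hop 171.209.193.203 via wlan0 (matched /22)


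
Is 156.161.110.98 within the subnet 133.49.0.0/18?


Subnet network: 133.49.0.0
Test IP AND mask: 156.161.64.0
No, 156.161.110.98 is not in 133.49.0.0/18


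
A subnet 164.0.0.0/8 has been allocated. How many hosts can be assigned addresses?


Host bits = 32 - 8 = 24
Total addresses = 2^24 = 16777216
Usable = total - 2 (network and broadcast)
Usable hosts: 16777214


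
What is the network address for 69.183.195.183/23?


IP:   01000101.10110111.11000011.10110111
Mask: 11111111.11111111.11111110.00000000
AND operation:
Net:  01000101.10110111.11000010.00000000
Network: 69.183.194.0/23


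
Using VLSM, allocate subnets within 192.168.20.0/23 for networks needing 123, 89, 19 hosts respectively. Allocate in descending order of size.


123 hosts -> /25 (126 usable): 192.168.20.0/25
89 hosts -> /25 (126 usable): 192.168.20.128/25
19 hosts -> /27 (30 usable): 192.168.21.0/27
Allocation: 192.168.20.0/25 (123 hosts, 126 usable); 192.168.20.128/25 (89 hosts, 126 usable); 192.168.21.0/27 (19 hosts, 30 usable)


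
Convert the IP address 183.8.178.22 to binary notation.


183 = 10110111
8 = 00001000
178 = 10110010
22 = 00010110
Binary: 10110111.00001000.10110010.00010110


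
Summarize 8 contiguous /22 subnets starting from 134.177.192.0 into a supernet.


Original prefix: /22
Number of subnets: 8 = 2^3
New prefix = 22 - 3 = 19
Supernet: 134.177.192.0/19


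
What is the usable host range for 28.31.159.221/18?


Network: 28.31.128.0
Broadcast: 28.31.191.255
First usable = network + 1
Last usable = broadcast - 1
Range: 28.31.128.1 to 28.31.191.254


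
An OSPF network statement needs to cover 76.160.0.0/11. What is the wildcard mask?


Subnet mask: 255.224.0.0
Wildcard = 255.255.255.255 - subnet mask
255 - 255 = 0
255 - 224 = 31
255 - 0 = 255
255 - 0 = 255
Wildcard: 0.31.255.255


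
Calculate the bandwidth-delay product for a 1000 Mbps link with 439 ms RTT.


BDP = bandwidth * RTT
= 1000 Mbps * 439 ms
= 1000 * 1e6 * 439 / 1000 bits
= 439000000 bits
= 54875000 bytes
= 53588.8672 KB
BDP = 439000000 bits (54875000 bytes)


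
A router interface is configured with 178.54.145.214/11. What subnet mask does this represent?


/11 means 11 network bits, 21 host bits
Binary: 11111111111000000000000000000000
Mask: 255.224.0.0


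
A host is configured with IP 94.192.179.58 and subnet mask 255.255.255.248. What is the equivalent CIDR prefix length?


Binary: 11111111.11111111.11111111.11111000
Count leading 1s
Prefix: /29


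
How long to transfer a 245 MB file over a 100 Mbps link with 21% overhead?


Effective throughput = 100 * (1 - 21/100) = 79 Mbps
File size in Mb = 245 * 8 = 1960 Mb
Time = 1960 / 79
Time = 24.8101 seconds


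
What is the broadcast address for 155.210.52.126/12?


Network: 155.208.0.0/12
Host bits = 20
Set all host bits to 1:
Broadcast: 155.223.255.255


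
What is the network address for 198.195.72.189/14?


IP:   11000110.11000011.01001000.10111101
Mask: 11111111.11111100.00000000.00000000
AND operation:
Net:  11000110.11000000.00000000.00000000
Network: 198.192.0.0/14


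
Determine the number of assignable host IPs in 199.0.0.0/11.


Host bits = 32 - 11 = 21
Total addresses = 2^21 = 2097152
Usable = total - 2 (network and broadcast)
Usable hosts: 2097150


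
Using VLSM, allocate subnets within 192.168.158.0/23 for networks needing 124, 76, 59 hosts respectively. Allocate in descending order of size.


124 hosts -> /25 (126 usable): 192.168.158.0/25
76 hosts -> /25 (126 usable): 192.168.158.128/25
59 hosts -> /26 (62 usable): 192.168.159.0/26
Allocation: 192.168.158.0/25 (124 hosts, 126 usable); 192.168.158.128/25 (76 hosts, 126 usable); 192.168.159.0/26 (59 hosts, 62 usable)


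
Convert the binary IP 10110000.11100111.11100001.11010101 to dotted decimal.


10110000 = 176
11100111 = 231
11100001 = 225
11010101 = 213
IP: 176.231.225.213


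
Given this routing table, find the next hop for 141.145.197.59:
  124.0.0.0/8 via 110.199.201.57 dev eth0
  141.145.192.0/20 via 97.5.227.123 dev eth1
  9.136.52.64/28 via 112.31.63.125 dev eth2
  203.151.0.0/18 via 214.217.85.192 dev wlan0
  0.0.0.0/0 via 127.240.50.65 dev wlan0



Longest prefix match for 141.145.197.59:
  /8 124.0.0.0: no
  /20 141.145.192.0: MATCH
  /28 9.136.52.64: no
  /18 203.151.0.0: no
  /0 0.0.0.0: MATCH
Selected: next-hop 97.5.227.123 via eth1 (matched /20)


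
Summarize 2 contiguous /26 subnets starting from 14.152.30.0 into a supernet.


Original prefix: /26
Number of subnets: 2 = 2^1
New prefix = 26 - 1 = 25
Supernet: 14.152.30.0/25


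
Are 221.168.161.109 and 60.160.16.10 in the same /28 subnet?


Mask: 255.255.255.240
221.168.161.109 AND mask = 221.168.161.96
60.160.16.10 AND mask = 60.160.16.0
No, different subnets (221.168.161.96 vs 60.160.16.0)


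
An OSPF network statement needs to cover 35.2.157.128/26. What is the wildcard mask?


Subnet mask: 255.255.255.192
Wildcard = 255.255.255.255 - subnet mask
255 - 255 = 0
255 - 255 = 0
255 - 255 = 0
255 - 192 = 63
Wildcard: 0.0.0.63


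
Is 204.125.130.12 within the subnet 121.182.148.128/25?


Subnet network: 121.182.148.128
Test IP AND mask: 204.125.130.0
No, 204.125.130.12 is not in 121.182.148.128/25


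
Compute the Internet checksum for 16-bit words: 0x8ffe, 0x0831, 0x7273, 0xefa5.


Sum all words (with carry folding):
+ 0x8ffe = 0x8ffe
+ 0x0831 = 0x982f
+ 0x7273 = 0x0aa3
+ 0xefa5 = 0xfa48
One's complement: ~0xfa48
Checksum = 0x05b7


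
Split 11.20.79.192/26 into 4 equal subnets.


New prefix = 26 + 2 = 28
Each subnet has 16 addresses
  11.20.79.192/28
  11.20.79.208/28
  11.20.79.224/28
  11.20.79.240/28
Subnets: 11.20.79.192/28, 11.20.79.208/28, 11.20.79.224/28, 11.20.79.240/28


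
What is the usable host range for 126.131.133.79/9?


Network: 126.128.0.0
Broadcast: 126.255.255.255
First usable = network + 1
Last usable = broadcast - 1
Range: 126.128.0.1 to 126.255.255.254


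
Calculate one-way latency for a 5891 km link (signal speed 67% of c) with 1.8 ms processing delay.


Speed = 0.67 * 3e5 km/s = 201000 km/s
Propagation delay = 5891 / 201000 = 0.0293 s = 29.3085 ms
Processing delay = 1.8 ms
Total one-way latency = 31.1085 ms


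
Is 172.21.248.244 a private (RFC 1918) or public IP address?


RFC 1918 private ranges:
  10.0.0.0/8 (10.0.0.0 - 10.255.255.255)
  172.16.0.0/12 (172.16.0.0 - 172.31.255.255)
  192.168.0.0/16 (192.168.0.0 - 192.168.255.255)
Private (in 172.16.0.0/12)


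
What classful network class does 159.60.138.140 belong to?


First octet: 159
Binary: 10011111
10xxxxxx -> Class B (128-191)
Class B, default mask 255.255.0.0 (/16)


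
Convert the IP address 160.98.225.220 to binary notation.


160 = 10100000
98 = 01100010
225 = 11100001
220 = 11011100
Binary: 10100000.01100010.11100001.11011100


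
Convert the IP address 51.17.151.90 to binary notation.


51 = 00110011
17 = 00010001
151 = 10010111
90 = 01011010
Binary: 00110011.00010001.10010111.01011010


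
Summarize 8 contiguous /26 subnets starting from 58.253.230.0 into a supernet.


Original prefix: /26
Number of subnets: 8 = 2^3
New prefix = 26 - 3 = 23
Supernet: 58.253.230.0/23
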